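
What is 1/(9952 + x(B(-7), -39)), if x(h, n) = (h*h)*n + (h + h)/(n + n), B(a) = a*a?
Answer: -39/3263842 ≈ -1.1949e-5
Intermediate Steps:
B(a) = a**2
x(h, n) = h/n + n*h**2 (x(h, n) = h**2*n + (2*h)/((2*n)) = n*h**2 + (2*h)*(1/(2*n)) = n*h**2 + h/n = h/n + n*h**2)
1/(9952 + x(B(-7), -39)) = 1/(9952 + ((-7)**2/(-39) - 39*((-7)**2)**2)) = 1/(9952 + (49*(-1/39) - 39*49**2)) = 1/(9952 + (-49/39 - 39*2401)) = 1/(9952 + (-49/39 - 93639)) = 1/(9952 - 3651970/39) = 1/(-3263842/39) = -39/3263842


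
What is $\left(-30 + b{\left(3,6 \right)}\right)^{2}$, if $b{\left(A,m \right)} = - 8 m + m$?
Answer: $5184$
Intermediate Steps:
$b{\left(A,m \right)} = - 7 m$
$\left(-30 + b{\left(3,6 \right)}\right)^{2} = \left(-30 - 42\right)^{2} = \left(-72\right)^{2} = 5184$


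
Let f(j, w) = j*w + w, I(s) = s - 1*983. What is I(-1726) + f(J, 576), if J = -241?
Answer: -140949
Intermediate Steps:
I(s) = -983 + s (I(s) = s - 983 = -983 + s)
f(j, w) = w + j*w
I(-1726) + f(J, 576) = (-983 - 1726) + 576*(1 - 241) = -2709 + 576*(-240) = -2709 - 138240 = -140949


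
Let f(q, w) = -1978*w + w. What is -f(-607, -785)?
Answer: -1551945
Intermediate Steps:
f(q, w) = -1977*w
-f(-607, -785) = -(-1977)*(-785) = -1*1551945 = -1551945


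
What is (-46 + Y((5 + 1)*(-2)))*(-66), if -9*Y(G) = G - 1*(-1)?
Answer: 8866/3 ≈ 2955.3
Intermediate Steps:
Y(G) = -⅑ - G/9 (Y(G) = -(G - 1*(-1))/9 = -(G + 1)/9 = -(1 + G)/9 = -⅑ - G/9)
(-46 + Y((5 + 1)*(-2)))*(-66) = (-46 + (-⅑ - (5 + 1)*(-2)/9))*(-66) = (-46 + (-⅑ - 2*(-2)/3))*(-66) = (-46 + (-⅑ - ⅑*(-12)))*(-66) = (-46 + (-⅑ + 4/3))*(-66) = (-46 + 11/9)*(-66) = -403/9*(-66) = 8866/3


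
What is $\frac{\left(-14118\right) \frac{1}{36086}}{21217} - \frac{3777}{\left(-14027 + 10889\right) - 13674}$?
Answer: $\frac{481928720093}{2145313926924} \approx 0.22464$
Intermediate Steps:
$\frac{\left(-14118\right) \frac{1}{36086}}{21217} - \frac{3777}{\left(-14027 + 10889\right) - 13674} = \left(-14118\right) \frac{1}{36086} \cdot \frac{1}{21217} - \frac{3777}{-3138 - 13674} = \left(- \frac{7059}{18043}\right) \frac{1}{21217} - \frac{3777}{-16812} = - \frac{7059}{382818331} - - \frac{1259}{5604} = - \frac{7059}{382818331} + \frac{1259}{5604} = \frac{481928720093}{2145313926924}$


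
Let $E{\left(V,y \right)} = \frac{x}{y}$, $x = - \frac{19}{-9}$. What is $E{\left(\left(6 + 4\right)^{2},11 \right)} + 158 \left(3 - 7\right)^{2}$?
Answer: $\frac{250291}{99} \approx 2528.2$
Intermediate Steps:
$x = \frac{19}{9}$ ($x = \left(-19\right) \left(- \frac{1}{9}\right) = \frac{19}{9} \approx 2.1111$)
$E{\left(V,y \right)} = \frac{19}{9 y}$
$E{\left(\left(6 + 4\right)^{2},11 \right)} + 158 \left(3 - 7\right)^{2} = \frac{19}{9 \cdot 11} + 158 \left(3 - 7\right)^{2} = \frac{19}{9} \cdot \frac{1}{11} + 158 \left(-4\right)^{2} = \frac{19}{99} + 158 \cdot 16 = \frac{19}{99} + 2528 = \frac{250291}{99}$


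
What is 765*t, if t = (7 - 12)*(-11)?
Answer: 42075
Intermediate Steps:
t = 55 (t = -5*(-11) = 55)
765*t = 765*55 = 42075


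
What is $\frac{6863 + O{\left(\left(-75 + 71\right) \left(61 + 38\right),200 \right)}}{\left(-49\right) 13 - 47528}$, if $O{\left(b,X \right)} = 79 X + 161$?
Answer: $- \frac{7608}{16055} \approx -0.47387$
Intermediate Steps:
$O{\left(b,X \right)} = 161 + 79 X$
$\frac{6863 + O{\left(\left(-75 + 71\right) \left(61 + 38\right),200 \right)}}{\left(-49\right) 13 - 47528} = \frac{6863 + \left(161 + 79 \cdot 200\right)}{\left(-49\right) 13 - 47528} = \frac{6863 + \left(161 + 15800\right)}{-637 - 47528} = \frac{6863 + 15961}{-48165} = 22824 \left(- \frac{1}{48165}\right) = - \frac{7608}{16055}$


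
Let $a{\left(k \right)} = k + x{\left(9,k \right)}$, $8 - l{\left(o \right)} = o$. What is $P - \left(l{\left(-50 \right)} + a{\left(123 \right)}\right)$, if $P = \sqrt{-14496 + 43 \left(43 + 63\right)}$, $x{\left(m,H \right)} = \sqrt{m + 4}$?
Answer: $-181 - \sqrt{13} + i \sqrt{9938} \approx -184.61 + 99.69 i$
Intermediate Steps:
$x{\left(m,H \right)} = \sqrt{4 + m}$
$l{\left(o \right)} = 8 - o$
$P = i \sqrt{9938}$ ($P = \sqrt{-14496 + 43 \cdot 106} = \sqrt{-14496 + 4558} = \sqrt{-9938} = i \sqrt{9938} \approx 99.689 i$)
$a{\left(k \right)} = k + \sqrt{13}$ ($a{\left(k \right)} = k + \sqrt{4 + 9} = k + \sqrt{13}$)
$P - \left(l{\left(-50 \right)} + a{\left(123 \right)}\right) = i \sqrt{9938} - \left(\left(8 - -50\right) + \left(123 + \sqrt{13}\right)\right) = i \sqrt{9938} - \left(\left(8 + 50\right) + \left(123 + \sqrt{13}\right)\right) = i \sqrt{9938} - \left(58 + \left(123 + \sqrt{13}\right)\right) = i \sqrt{9938} - \left(181 + \sqrt{13}\right) = -181 - \sqrt{13} + i \sqrt{9938}$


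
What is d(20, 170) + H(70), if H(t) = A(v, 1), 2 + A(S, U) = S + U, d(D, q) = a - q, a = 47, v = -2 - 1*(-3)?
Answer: -123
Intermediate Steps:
v = 1 (v = -2 + 3 = 1)
d(D, q) = 47 - q
A(S, U) = -2 + S + U (A(S, U) = -2 + (S + U) = -2 + S + U)
H(t) = 0 (H(t) = -2 + 1 + 1 = 0)
d(20, 170) + H(70) = (47 - 1*170) + 0 = (47 - 170) + 0 = -123 + 0 = -123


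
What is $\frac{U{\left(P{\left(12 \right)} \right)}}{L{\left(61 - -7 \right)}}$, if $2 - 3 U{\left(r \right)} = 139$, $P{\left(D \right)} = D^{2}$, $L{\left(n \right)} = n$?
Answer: $- \frac{137}{204} \approx -0.67157$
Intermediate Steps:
$U{\left(r \right)} = - \frac{137}{3}$ ($U{\left(r \right)} = \frac{2}{3} - \frac{139}{3} = - \frac{137}{3}$)
$\frac{U{\left(P{\left(12 \right)} \right)}}{L{\left(61 - -7 \right)}} = - \frac{137}{3 \left(61 - -7\right)} = - \frac{137}{3 \left(61 + 7\right)} = - \frac{137}{3 \cdot 68} = \left(- \frac{137}{3}\right) \frac{1}{68} = - \frac{137}{204}$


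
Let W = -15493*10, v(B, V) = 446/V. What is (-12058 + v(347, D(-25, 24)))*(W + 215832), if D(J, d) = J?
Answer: -18386070192/25 ≈ -7.3544e+8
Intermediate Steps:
W = -154930
(-12058 + v(347, D(-25, 24)))*(W + 215832) = (-12058 + 446/(-25))*(-154930 + 215832) = (-12058 + 446*(-1/25))*60902 = (-12058 - 446/25)*60902 = -301896/25*60902 = -18386070192/25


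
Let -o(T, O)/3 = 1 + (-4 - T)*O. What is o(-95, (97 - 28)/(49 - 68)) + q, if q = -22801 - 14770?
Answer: -695069/19 ≈ -36583.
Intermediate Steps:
o(T, O) = -3 - 3*O*(-4 - T) (o(T, O) = -3*(1 + (-4 - T)*O) = -3*(1 + O*(-4 - T)) = -3 - 3*O*(-4 - T))
q = -37571
o(-95, (97 - 28)/(49 - 68)) + q = (-3 + 12*((97 - 28)/(49 - 68)) + 3*((97 - 28)/(49 - 68))*(-95)) - 37571 = (-3 + 12*(69/(-19)) + 3*(69/(-19))*(-95)) - 37571 = (-3 + 12*(69*(-1/19)) + 3*(69*(-1/19))*(-95)) - 37571 = (-3 + 12*(-69/19) + 3*(-69/19)*(-95)) - 37571 = (-3 - 828/19 + 1035) - 37571 = 18780/19 - 37571 = -695069/19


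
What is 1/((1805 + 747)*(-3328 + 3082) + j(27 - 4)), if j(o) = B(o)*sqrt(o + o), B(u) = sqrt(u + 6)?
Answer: -10824/6795220585 - sqrt(1334)/394122793930 ≈ -1.5930e-6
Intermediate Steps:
B(u) = sqrt(6 + u)
j(o) = sqrt(2)*sqrt(o)*sqrt(6 + o) (j(o) = sqrt(6 + o)*sqrt(o + o) = sqrt(6 + o)*sqrt(2*o) = sqrt(6 + o)*(sqrt(2)*sqrt(o)) = sqrt(2)*sqrt(o)*sqrt(6 + o))
1/((1805 + 747)*(-3328 + 3082) + j(27 - 4)) = 1/((1805 + 747)*(-3328 + 3082) + sqrt(2)*sqrt(27 - 4)*sqrt(6 + (27 - 4))) = 1/(2552*(-246) + sqrt(2)*sqrt(23)*sqrt(6 + 23)) = 1/(-627792 + sqrt(2)*sqrt(23)*sqrt(29)) = 1/(-627792 + sqrt(1334))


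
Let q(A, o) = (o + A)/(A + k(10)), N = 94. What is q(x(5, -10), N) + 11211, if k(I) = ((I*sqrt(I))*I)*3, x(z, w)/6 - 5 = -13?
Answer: 104834084/9351 + 575*sqrt(10)/37404 ≈ 11211.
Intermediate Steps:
x(z, w) = -48 (x(z, w) = 30 + 6*(-13) = 30 - 78 = -48)
k(I) = 3*I**(5/2) (k(I) = (I**(3/2)*I)*3 = I**(5/2)*3 = 3*I**(5/2))
q(A, o) = (A + o)/(A + 300*sqrt(10)) (q(A, o) = (o + A)/(A + 3*10**(5/2)) = (A + o)/(A + 3*(100*sqrt(10))) = (A + o)/(A + 300*sqrt(10)))
q(x(5, -10), N) + 11211 = (-48 + 94)/(-48 + 300*sqrt(10)) + 11211 = 46/(-48 + 300*sqrt(10)) + 11211 = 11211 + 46/(-48 + 300*sqrt(10))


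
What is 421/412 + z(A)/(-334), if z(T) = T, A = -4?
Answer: 71131/68804 ≈ 1.0338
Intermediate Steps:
421/412 + z(A)/(-334) = 421/412 - 4/(-334) = 421*(1/412) - 4*(-1/334) = 421/412 + 2/167 = 71131/68804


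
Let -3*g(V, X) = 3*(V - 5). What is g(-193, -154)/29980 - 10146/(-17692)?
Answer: 19230006/33150385 ≈ 0.58008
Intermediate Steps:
g(V, X) = 5 - V (g(V, X) = -(V - 5) = -(-5 + V) = -(-15 + 3*V)/3 = 5 - V)
g(-193, -154)/29980 - 10146/(-17692) = (5 - 1*(-193))/29980 - 10146/(-17692) = (5 + 193)*(1/29980) - 10146*(-1/17692) = 198*(1/29980) + 5073/8846 = 99/14990 + 5073/8846 = 19230006/33150385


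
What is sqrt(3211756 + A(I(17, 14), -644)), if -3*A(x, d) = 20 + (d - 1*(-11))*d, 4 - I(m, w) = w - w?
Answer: 2*sqrt(6920697)/3 ≈ 1753.8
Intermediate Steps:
I(m, w) = 4 (I(m, w) = 4 - (w - w) = 4 - 1*0 = 4 + 0 = 4)
A(x, d) = -20/3 - d*(11 + d)/3 (A(x, d) = -(20 + (d - 1*(-11))*d)/3 = -(20 + (d + 11)*d)/3 = -(20 + (11 + d)*d)/3 = -(20 + d*(11 + d))/3 = -20/3 - d*(11 + d)/3)
sqrt(3211756 + A(I(17, 14), -644)) = sqrt(3211756 + (-20/3 - 11/3*(-644) - 1/3*(-644)**2)) = sqrt(3211756 + (-20/3 + 7084/3 - 1/3*414736)) = sqrt(3211756 + (-20/3 + 7084/3 - 414736/3)) = sqrt(3211756 - 407672/3) = sqrt(9227596/3) = 2*sqrt(6920697)/3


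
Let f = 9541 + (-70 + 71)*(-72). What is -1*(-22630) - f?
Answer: 13161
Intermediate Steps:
f = 9469 (f = 9541 + 1*(-72) = 9541 - 72 = 9469)
-1*(-22630) - f = -1*(-22630) - 1*9469 = 22630 - 9469 = 13161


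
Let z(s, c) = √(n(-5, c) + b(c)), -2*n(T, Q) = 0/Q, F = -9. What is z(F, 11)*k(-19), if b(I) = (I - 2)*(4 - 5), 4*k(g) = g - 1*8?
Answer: -81*I/4 ≈ -20.25*I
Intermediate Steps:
k(g) = -2 + g/4 (k(g) = (g - 1*8)/4 = (g - 8)/4 = (-8 + g)/4 = -2 + g/4)
n(T, Q) = 0 (n(T, Q) = -0/Q = -½*0 = 0)
b(I) = 2 - I (b(I) = (-2 + I)*(-1) = 2 - I)
z(s, c) = √(2 - c) (z(s, c) = √(0 + (2 - c)) = √(2 - c))
z(F, 11)*k(-19) = √(2 - 1*11)*(-2 + (¼)*(-19)) = √(2 - 11)*(-2 - 19/4) = √(-9)*(-27/4) = (3*I)*(-27/4) = -81*I/4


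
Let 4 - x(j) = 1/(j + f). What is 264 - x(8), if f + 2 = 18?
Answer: 6241/24 ≈ 260.04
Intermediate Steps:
f = 16 (f = -2 + 18 = 16)
x(j) = 4 - 1/(16 + j) (x(j) = 4 - 1/(j + 16) = 4 - 1/(16 + j))
264 - x(8) = 264 - (63 + 4*8)/(16 + 8) = 264 - (63 + 32)/24 = 264 - 95/24 = 6241/24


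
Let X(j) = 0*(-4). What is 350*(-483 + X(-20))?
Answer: -169050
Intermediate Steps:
X(j) = 0
350*(-483 + X(-20)) = 350*(-483 + 0) = 350*(-483) = -169050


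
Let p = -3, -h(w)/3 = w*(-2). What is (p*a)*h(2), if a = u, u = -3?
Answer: 108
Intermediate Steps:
h(w) = 6*w (h(w) = -3*w*(-2) = -(-6)*w = 6*w)
a = -3
(p*a)*h(2) = (-3*(-3))*(6*2) = 9*12 = 108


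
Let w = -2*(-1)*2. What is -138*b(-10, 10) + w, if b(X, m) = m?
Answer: -1376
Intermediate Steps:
w = 4 (w = 2*2 = 4)
-138*b(-10, 10) + w = -138*10 + 4 = -1380 + 4 = -1376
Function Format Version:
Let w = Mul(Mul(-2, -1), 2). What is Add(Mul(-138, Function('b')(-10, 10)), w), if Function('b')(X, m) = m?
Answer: -1376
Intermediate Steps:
w = 4 (w = Mul(2, 2) = 4)
Add(Mul(-138, Function('b')(-10, 10)), w) = Add(Mul(-138, 10), 4) = Add(-1380, 4) = -1376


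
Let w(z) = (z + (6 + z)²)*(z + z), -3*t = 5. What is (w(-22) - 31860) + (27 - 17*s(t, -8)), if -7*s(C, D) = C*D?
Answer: -884029/21 ≈ -42097.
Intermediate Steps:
t = -5/3 (t = -⅓*5 = -5/3 ≈ -1.6667)
s(C, D) = -C*D/7
w(z) = 2*z*(z + (6 + z)²) (w(z) = (z + (6 + z)²)*(2*z) = 2*z*(z + (6 + z)²))
(w(-22) - 31860) + (27 - 17*s(t, -8)) = (2*(-22)*(-22 + (6 - 22)²) - 31860) + (27 - (-17)*(-5)*(-8)/(7*3)) = (2*(-22)*(-22 + (-16)²) - 31860) + (27 - 17*(-40/21)) = (2*(-22)*(-22 + 256) - 31860) + (27 + 680/21) = (2*(-22)*234 - 31860) + 1247/21 = (-10296 - 31860) + 1247/21 = -42156 + 1247/21 = -884029/21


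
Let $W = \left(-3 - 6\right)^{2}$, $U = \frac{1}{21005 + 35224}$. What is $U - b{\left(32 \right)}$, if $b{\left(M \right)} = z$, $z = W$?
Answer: $- \frac{4554548}{56229} \approx -81.0$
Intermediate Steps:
$U = \frac{1}{56229} \approx 1.7784 \cdot 10^{-5}$
$W = 81$ ($W = \left(-9\right)^{2} = 81$)
$z = 81$
$b{\left(M \right)} = 81$
$U - b{\left(32 \right)} = \frac{1}{56229} - 81 = - \frac{4554548}{56229}$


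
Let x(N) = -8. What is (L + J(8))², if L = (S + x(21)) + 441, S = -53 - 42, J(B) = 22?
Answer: 129600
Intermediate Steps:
S = -95
L = 338 (L = (-95 - 8) + 441 = -103 + 441 = 338)
(L + J(8))² = (338 + 22)² = 360² = 129600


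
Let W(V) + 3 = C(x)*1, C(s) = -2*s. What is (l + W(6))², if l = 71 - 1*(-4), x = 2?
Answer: 4624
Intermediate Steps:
l = 75 (l = 71 + 4 = 75)
W(V) = -7 (W(V) = -3 - 2*2*1 = -3 - 4*1 = -3 - 4 = -7)
(l + W(6))² = (75 - 7)² = 68² = 4624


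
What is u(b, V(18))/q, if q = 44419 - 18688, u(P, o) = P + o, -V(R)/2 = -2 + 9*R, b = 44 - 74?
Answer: -350/25731 ≈ -0.013602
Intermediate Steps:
b = -30
V(R) = 4 - 18*R (V(R) = -2*(-2 + 9*R) = 4 - 18*R)
q = 25731
u(b, V(18))/q = (-30 + (4 - 18*18))/25731 = (-30 + (4 - 324))*(1/25731) = (-30 - 320)*(1/25731) = -350*1/25731 = -350/25731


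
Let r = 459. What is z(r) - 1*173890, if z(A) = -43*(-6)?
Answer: -173632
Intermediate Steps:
z(A) = 258
z(r) - 1*173890 = 258 - 1*173890 = 258 - 173890 = -173632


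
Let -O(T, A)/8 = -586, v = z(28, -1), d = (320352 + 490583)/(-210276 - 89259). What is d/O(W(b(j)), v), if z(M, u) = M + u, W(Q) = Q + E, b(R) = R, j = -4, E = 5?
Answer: -162187/280844016 ≈ -0.00057750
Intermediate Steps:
W(Q) = 5 + Q (W(Q) = Q + 5 = 5 + Q)
d = -162187/59907 (d = 810935/(-299535) = 810935*(-1/299535) = -162187/59907 ≈ -2.7073)
v = 27 (v = 28 - 1 = 27)
O(T, A) = 4688 (O(T, A) = -8*(-586) = 4688)
d/O(W(b(j)), v) = -162187/59907/4688 = -162187/59907*1/4688 = -162187/280844016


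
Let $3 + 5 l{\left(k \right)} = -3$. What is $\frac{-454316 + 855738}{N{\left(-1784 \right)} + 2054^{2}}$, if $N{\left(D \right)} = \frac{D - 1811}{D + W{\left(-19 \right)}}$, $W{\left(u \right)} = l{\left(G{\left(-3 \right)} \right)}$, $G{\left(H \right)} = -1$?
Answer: $\frac{3583092772}{37658062191} \approx 0.095148$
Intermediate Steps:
$l{\left(k \right)} = - \frac{6}{5}$ ($l{\left(k \right)} = - \frac{3}{5} + \frac{1}{5} \left(-3\right) = - \frac{3}{5} - \frac{3}{5} = - \frac{6}{5}$)
$W{\left(u \right)} = - \frac{6}{5}$
$N{\left(D \right)} = \frac{-1811 + D}{- \frac{6}{5} + D}$ ($N{\left(D \right)} = \frac{D - 1811}{D - \frac{6}{5}} = \frac{-1811 + D}{- \frac{6}{5} + D}$)
$\frac{-454316 + 855738}{N{\left(-1784 \right)} + 2054^{2}} = \frac{-454316 + 855738}{\frac{5 \left(-1811 - 1784\right)}{-6 + 5 \left(-1784\right)} + 2054^{2}} = \frac{401422}{5 \frac{1}{-6 - 8920} \left(-3595\right) + 4218916} = \frac{401422}{5 \frac{1}{-8926} \left(-3595\right) + 4218916} = \frac{401422}{5 \left(- \frac{1}{8926}\right) \left(-3595\right) + 4218916} = \frac{401422}{\frac{17975}{8926} + 4218916} = \frac{401422}{\frac{37658062191}{8926}} = 401422 \cdot \frac{8926}{37658062191} = \frac{3583092772}{37658062191}$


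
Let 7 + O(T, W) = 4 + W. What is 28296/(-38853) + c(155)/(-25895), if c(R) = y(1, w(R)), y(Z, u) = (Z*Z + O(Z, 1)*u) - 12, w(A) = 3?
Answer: -27113497/37262905 ≈ -0.72763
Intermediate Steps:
O(T, W) = -3 + W (O(T, W) = -7 + (4 + W) = -3 + W)
y(Z, u) = -12 + Z**2 - 2*u (y(Z, u) = (Z*Z + (-3 + 1)*u) - 12 = (Z**2 - 2*u) - 12 = -12 + Z**2 - 2*u)
c(R) = -17 (c(R) = -12 + 1**2 - 2*3 = -12 + 1 - 6 = -17)
28296/(-38853) + c(155)/(-25895) = 28296/(-38853) - 17/(-25895) = 28296*(-1/38853) - 17*(-1/25895) = -1048/1439 + 17/25895 = -27113497/37262905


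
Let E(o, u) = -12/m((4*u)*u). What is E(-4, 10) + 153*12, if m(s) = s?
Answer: 183597/100 ≈ 1836.0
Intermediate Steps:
E(o, u) = -3/u² (E(o, u) = -12*1/(4*u²) = -3/u²)
E(-4, 10) + 153*12 = -3/10² + 153*12 = -3*1/100 + 1836 = -3/100 + 1836 = 183597/100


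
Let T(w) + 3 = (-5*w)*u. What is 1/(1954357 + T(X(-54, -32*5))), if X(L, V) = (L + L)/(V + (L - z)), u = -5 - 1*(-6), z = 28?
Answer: 121/236476564 ≈ 5.1168e-7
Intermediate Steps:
u = 1 (u = -5 + 6 = 1)
X(L, V) = 2*L/(-28 + L + V) (X(L, V) = (L + L)/(V + (L - 1*28)) = (2*L)/(V + (L - 28)) = (2*L)/(V + (-28 + L)) = (2*L)/(-28 + L + V) = 2*L/(-28 + L + V))
T(w) = -3 - 5*w (T(w) = -3 - 5*w*1 = -3 - 5*w)
1/(1954357 + T(X(-54, -32*5))) = 1/(1954357 + (-3 - 10*(-54)/(-28 - 54 - 32*5))) = 1/(1954357 + (-3 - 10*(-54)/(-28 - 54 - 160))) = 1/(1954357 + (-3 - 10*(-54)/(-242))) = 1/(1954357 + (-3 - 10*(-54)*(-1)/242)) = 1/(1954357 + (-3 - 5*54/121)) = 1/(1954357 + (-3 - 270/121)) = 1/(1954357 - 633/121) = 1/(236476564/121) = 121/236476564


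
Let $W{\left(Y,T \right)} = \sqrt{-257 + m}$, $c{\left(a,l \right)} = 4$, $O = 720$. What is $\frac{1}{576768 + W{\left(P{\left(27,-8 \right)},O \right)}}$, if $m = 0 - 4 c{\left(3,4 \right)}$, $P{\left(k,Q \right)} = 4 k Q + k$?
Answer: $\frac{192256}{110887108699} - \frac{i \sqrt{273}}{332661326097} \approx 1.7338 \cdot 10^{-6} - 4.9668 \cdot 10^{-11} i$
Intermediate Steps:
$P{\left(k,Q \right)} = k + 4 Q k$ ($P{\left(k,Q \right)} = 4 Q k + k = k + 4 Q k$)
$m = -16$ ($m = 0 - 16 = -16$)
$W{\left(Y,T \right)} = i \sqrt{273}$ ($W{\left(Y,T \right)} = \sqrt{-257 - 16} = \sqrt{-273} = i \sqrt{273}$)
$\frac{1}{576768 + W{\left(P{\left(27,-8 \right)},O \right)}} = \frac{1}{576768 + i \sqrt{273}}$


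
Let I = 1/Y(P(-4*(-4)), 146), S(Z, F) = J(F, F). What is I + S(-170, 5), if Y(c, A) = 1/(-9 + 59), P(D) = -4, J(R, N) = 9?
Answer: 59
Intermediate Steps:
S(Z, F) = 9
Y(c, A) = 1/50
I = 50 (I = 1/(1/50) = 50)
I + S(-170, 5) = 50 + 9 = 59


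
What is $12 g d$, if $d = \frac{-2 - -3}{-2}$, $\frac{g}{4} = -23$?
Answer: $552$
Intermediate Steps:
$g = -92$ ($g = 4 \left(-23\right) = -92$)
$d = - \frac{1}{2}$ ($d = \left(-2 + 3\right) \left(- \frac{1}{2}\right) = 1 \left(- \frac{1}{2}\right) = - \frac{1}{2} \approx -0.5$)
$12 g d = 12 \left(-92\right) \left(- \frac{1}{2}\right) = \left(-1104\right) \left(- \frac{1}{2}\right) = 552$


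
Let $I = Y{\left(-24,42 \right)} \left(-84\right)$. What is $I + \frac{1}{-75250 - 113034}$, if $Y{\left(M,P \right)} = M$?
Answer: $\frac{379580543}{188284} \approx 2016.0$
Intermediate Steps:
$I = 2016$ ($I = \left(-24\right) \left(-84\right) = 2016$)
$I + \frac{1}{-75250 - 113034} = 2016 + \frac{1}{-75250 - 113034} = 2016 + \frac{1}{-188284} = 2016 - \frac{1}{188284} = \frac{379580543}{188284}$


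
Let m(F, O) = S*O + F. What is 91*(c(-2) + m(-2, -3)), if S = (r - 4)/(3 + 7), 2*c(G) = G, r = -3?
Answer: -819/10 ≈ -81.900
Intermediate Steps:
c(G) = G/2
S = -7/10 (S = (-3 - 4)/(3 + 7) = -7/10 ≈ -0.70000)
m(F, O) = F - 7*O/10 (m(F, O) = -7*O/10 + F = F - 7*O/10)
91*(c(-2) + m(-2, -3)) = 91*((½)*(-2) + (-2 - 7/10*(-3))) = 91*(-1 + (-2 + 21/10)) = 91*(-1 + ⅒) = 91*(-9/10) = -819/10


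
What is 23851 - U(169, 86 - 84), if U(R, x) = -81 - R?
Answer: 24101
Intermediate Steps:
23851 - U(169, 86 - 84) = 23851 - (-81 - 1*169) = 23851 - (-81 - 169) = 23851 - 1*(-250) = 23851 + 250 = 24101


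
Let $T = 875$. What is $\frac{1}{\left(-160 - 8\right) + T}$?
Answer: $\frac{1}{707} \approx 0.0014144$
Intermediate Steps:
$\frac{1}{\left(-160 - 8\right) + T} = \frac{1}{\left(-160 - 8\right) + 875} = \frac{1}{-168 + 875} = \frac{1}{707}$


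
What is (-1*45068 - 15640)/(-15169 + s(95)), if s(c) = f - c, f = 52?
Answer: 15177/3803 ≈ 3.9908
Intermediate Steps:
s(c) = 52 - c
(-1*45068 - 15640)/(-15169 + s(95)) = (-1*45068 - 15640)/(-15169 + (52 - 1*95)) = (-45068 - 15640)/(-15169 + (52 - 95)) = -60708/(-15169 - 43) = -60708/(-15212) = -60708*(-1/15212) = 15177/3803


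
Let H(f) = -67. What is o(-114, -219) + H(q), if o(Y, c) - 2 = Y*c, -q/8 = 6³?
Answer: 24901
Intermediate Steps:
q = -1728 (q = -8*6³ = -8*216 = -1728)
o(Y, c) = 2 + Y*c
o(-114, -219) + H(q) = (2 - 114*(-219)) - 67 = (2 + 24966) - 67 = 24968 - 67 = 24901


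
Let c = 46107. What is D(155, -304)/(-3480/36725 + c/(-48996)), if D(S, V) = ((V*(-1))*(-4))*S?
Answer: 7536595206400/41417459 ≈ 1.8197e+5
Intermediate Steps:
D(S, V) = 4*S*V (D(S, V) = (-V*(-4))*S = (4*V)*S = 4*S*V)
D(155, -304)/(-3480/36725 + c/(-48996)) = (4*155*(-304))/(-3480/36725 + 46107/(-48996)) = -188480/(-3480*1/36725 + 46107*(-1/48996)) = -188480/(-696/7345 - 5123/5444) = -188480/(-41417459/39986180) = -188480*(-39986180/41417459) = 7536595206400/41417459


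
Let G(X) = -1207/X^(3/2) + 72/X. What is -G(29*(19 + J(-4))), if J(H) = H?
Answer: -24/145 + 1207*√435/189225 ≈ -0.032480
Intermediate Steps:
G(X) = -1207/X^(3/2) + 72/X
-G(29*(19 + J(-4))) = -(-1207*√29/(841*(19 - 4)^(3/2)) + 72/((29*(19 - 4)))) = -(-1207*√435/189225 + 72/((29*15))) = -(-1207*√435/189225 + 72/435) = -(-1207*√435/189225 + 72*(1/435)) = -(-1207*√435/189225 + 24/145) = -(24/145 - 1207*√435/189225) = -24/145 + 1207*√435/189225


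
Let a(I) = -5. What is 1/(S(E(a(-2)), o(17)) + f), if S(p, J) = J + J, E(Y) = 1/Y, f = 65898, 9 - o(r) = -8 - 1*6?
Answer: 1/65944 ≈ 1.5164e-5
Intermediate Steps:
o(r) = 23 (o(r) = 9 - (-8 - 1*6) = 9 - (-8 - 6) = 9 - 1*(-14) = 9 + 14 = 23)
S(p, J) = 2*J
1/(S(E(a(-2)), o(17)) + f) = 1/(2*23 + 65898) = 1/(46 + 65898) = 1/65944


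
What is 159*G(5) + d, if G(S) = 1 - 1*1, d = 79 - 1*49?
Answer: 30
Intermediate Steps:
d = 30 (d = 79 - 49 = 30)
G(S) = 0 (G(S) = 1 - 1 = 0)
159*G(5) + d = 159*0 + 30 = 0 + 30 = 30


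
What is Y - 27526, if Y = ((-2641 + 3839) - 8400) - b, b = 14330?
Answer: -49058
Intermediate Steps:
Y = -21532 (Y = ((-2641 + 3839) - 8400) - 1*14330 = (1198 - 8400) - 14330 = -7202 - 14330 = -21532)
Y - 27526 = -21532 - 27526 = -49058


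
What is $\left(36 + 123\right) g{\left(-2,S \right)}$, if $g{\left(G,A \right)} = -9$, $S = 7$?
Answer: $-1431$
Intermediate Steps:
$\left(36 + 123\right) g{\left(-2,S \right)} = \left(36 + 123\right) \left(-9\right) = 159 \left(-9\right) = -1431$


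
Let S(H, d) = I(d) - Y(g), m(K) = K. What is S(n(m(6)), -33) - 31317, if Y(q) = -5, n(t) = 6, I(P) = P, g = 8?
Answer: -31345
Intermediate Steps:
S(H, d) = 5 + d (S(H, d) = d - 1*(-5) = d + 5 = 5 + d)
S(n(m(6)), -33) - 31317 = (5 - 33) - 31317 = -28 - 31317 = -31345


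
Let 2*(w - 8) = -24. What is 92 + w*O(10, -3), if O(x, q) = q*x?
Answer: 212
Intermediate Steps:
w = -4 (w = 8 + (½)*(-24) = 8 - 12 = -4)
92 + w*O(10, -3) = 92 - (-12)*10 = 92 - 4*(-30) = 92 + 120 = 212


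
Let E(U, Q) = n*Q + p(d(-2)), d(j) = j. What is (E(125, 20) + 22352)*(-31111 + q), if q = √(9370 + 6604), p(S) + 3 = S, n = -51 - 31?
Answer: -644215477 + 144949*√326 ≈ -6.4160e+8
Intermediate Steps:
n = -82
p(S) = -3 + S
q = 7*√326 (q = √15974 = 7*√326 ≈ 126.39)
E(U, Q) = -5 - 82*Q (E(U, Q) = -82*Q + (-3 - 2) = -82*Q - 5 = -5 - 82*Q)
(E(125, 20) + 22352)*(-31111 + q) = ((-5 - 82*20) + 22352)*(-31111 + 7*√326) = ((-5 - 1640) + 22352)*(-31111 + 7*√326) = (-1645 + 22352)*(-31111 + 7*√326) = 20707*(-31111 + 7*√326) = -644215477 + 144949*√326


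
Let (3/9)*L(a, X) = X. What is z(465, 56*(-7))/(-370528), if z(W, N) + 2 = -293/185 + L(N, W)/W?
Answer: 27/17136920 ≈ 1.5755e-6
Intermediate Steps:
L(a, X) = 3*X
z(W, N) = -108/185 (z(W, N) = -2 + (-293/185 + (3*W)/W) = -2 + (-293*1/185 + 3) = -2 + (-293/185 + 3) = -2 + 262/185 = -108/185)
z(465, 56*(-7))/(-370528) = -108/185/(-370528) = -108/185*(-1/370528) = 27/17136920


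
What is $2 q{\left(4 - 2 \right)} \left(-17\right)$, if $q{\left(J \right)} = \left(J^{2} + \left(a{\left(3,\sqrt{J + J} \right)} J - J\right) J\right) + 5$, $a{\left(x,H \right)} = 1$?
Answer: $-306$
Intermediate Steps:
$q{\left(J \right)} = 5 + J^{2}$ ($q{\left(J \right)} = \left(J^{2} + \left(1 J - J\right) J\right) + 5 = \left(J^{2} + \left(J - J\right) J\right) + 5 = \left(J^{2} + 0 J\right) + 5 = \left(J^{2} + 0\right) + 5 = J^{2} + 5 = 5 + J^{2}$)
$2 q{\left(4 - 2 \right)} \left(-17\right) = 2 \left(5 + \left(4 - 2\right)^{2}\right) \left(-17\right) = 2 \left(5 + 2^{2}\right) \left(-17\right) = 2 \left(5 + 4\right) \left(-17\right) = 2 \cdot 9 \left(-17\right) = 18 \left(-17\right) = -306$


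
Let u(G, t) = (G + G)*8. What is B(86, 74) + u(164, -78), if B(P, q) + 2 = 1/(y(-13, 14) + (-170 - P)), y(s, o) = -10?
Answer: 697451/266 ≈ 2622.0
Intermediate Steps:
u(G, t) = 16*G (u(G, t) = (2*G)*8 = 16*G)
B(P, q) = -2 + 1/(-180 - P) (B(P, q) = -2 + 1/(-10 + (-170 - P)) = -2 + 1/(-180 - P))
B(86, 74) + u(164, -78) = (-361 - 2*86)/(180 + 86) + 16*164 = (-361 - 172)/266 + 2624 = (1/266)*(-533) + 2624 = -533/266 + 2624 = 697451/266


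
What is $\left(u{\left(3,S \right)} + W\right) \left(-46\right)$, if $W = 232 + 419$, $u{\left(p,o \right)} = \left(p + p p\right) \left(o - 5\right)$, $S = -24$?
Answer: $-13938$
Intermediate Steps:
$u{\left(p,o \right)} = \left(-5 + o\right) \left(p + p^{2}\right)$ ($u{\left(p,o \right)} = \left(p + p^{2}\right) \left(-5 + o\right) = \left(-5 + o\right) \left(p + p^{2}\right)$)
$W = 651$
$\left(u{\left(3,S \right)} + W\right) \left(-46\right) = \left(3 \left(-5 - 24 - 15 - 72\right) + 651\right) \left(-46\right) = \left(3 \left(-116\right) + 651\right) \left(-46\right) = \left(-348 + 651\right) \left(-46\right) = 303 \left(-46\right) = -13938$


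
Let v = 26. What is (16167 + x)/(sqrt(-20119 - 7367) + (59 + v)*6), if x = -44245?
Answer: -2386630/47931 + 14039*I*sqrt(3054)/47931 ≈ -49.793 + 16.187*I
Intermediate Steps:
(16167 + x)/(sqrt(-20119 - 7367) + (59 + v)*6) = (16167 - 44245)/(sqrt(-20119 - 7367) + (59 + 26)*6) = -28078/(sqrt(-27486) + 85*6) = -28078/(3*I*sqrt(3054) + 510) = -28078/(510 + 3*I*sqrt(3054))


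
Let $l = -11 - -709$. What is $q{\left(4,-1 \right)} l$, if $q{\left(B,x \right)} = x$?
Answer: $-698$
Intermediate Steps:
$l = 698$ ($l = -11 + 709 = 698$)
$q{\left(4,-1 \right)} l = \left(-1\right) 698 = -698$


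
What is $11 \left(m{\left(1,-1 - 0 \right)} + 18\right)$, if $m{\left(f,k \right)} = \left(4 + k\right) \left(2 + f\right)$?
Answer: $297$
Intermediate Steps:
$m{\left(f,k \right)} = \left(2 + f\right) \left(4 + k\right)$
$11 \left(m{\left(1,-1 - 0 \right)} + 18\right) = 11 \left(\left(8 + 2 \left(-1 - 0\right) + 4 \cdot 1 + 1 \left(-1 - 0\right)\right) + 18\right) = 11 \left(\left(8 + 2 \left(-1 + 0\right) + 4 + 1 \left(-1 + 0\right)\right) + 18\right) = 11 \left(\left(8 + 2 \left(-1\right) + 4 + 1 \left(-1\right)\right) + 18\right) = 11 \left(\left(8 - 2 + 4 - 1\right) + 18\right) = 11 \left(9 + 18\right) = 11 \cdot 27 = 297$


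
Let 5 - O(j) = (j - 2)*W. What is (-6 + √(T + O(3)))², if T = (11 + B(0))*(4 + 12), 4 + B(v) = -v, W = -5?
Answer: (6 - √122)² ≈ 25.456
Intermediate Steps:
B(v) = -4 - v
O(j) = -5 + 5*j (O(j) = 5 - (j - 2)*(-5) = 5 - (-2 + j)*(-5) = 5 - (10 - 5*j) = 5 + (-10 + 5*j) = -5 + 5*j)
T = 112 (T = (11 + (-4 - 1*0))*(4 + 12) = (11 + (-4 + 0))*16 = (11 - 4)*16 = 7*16 = 112)
(-6 + √(T + O(3)))² = (-6 + √(112 + (-5 + 5*3)))² = (-6 + √(112 + (-5 + 15)))² = (-6 + √(112 + 10))² = (-6 + √122)²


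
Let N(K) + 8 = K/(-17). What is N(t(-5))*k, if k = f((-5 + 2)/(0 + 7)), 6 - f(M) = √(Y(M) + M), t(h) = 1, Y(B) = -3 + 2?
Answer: -822/17 + 137*I*√70/119 ≈ -48.353 + 9.6321*I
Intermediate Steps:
Y(B) = -1
f(M) = 6 - √(-1 + M)
N(K) = -8 - K/17 (N(K) = -8 + K/(-17) = -8 + K*(-1/17) = -8 - K/17)
k = 6 - I*√70/7 (k = 6 - √(-1 + (-5 + 2)/(0 + 7)) = 6 - √(-1 - 3/7) = 6 - √(-10/7) = 6 - I*√70/7 ≈ 6.0 - 1.1952*I)
N(t(-5))*k = (-8 - 1/17*1)*(6 - I*√70/7) = (-8 - 1/17)*(6 - I*√70/7) = -137*(6 - I*√70/7)/17 = -822/17 + 137*I*√70/119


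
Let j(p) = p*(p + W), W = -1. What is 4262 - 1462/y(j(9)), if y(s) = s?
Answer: 152701/36 ≈ 4241.7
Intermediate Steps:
j(p) = p*(-1 + p) (j(p) = p*(p - 1) = p*(-1 + p))
4262 - 1462/y(j(9)) = 4262 - 1462/(9*(-1 + 9)) = 4262 - 1462/(9*8) = 4262 - 1462/72 = 4262 - 1*731/36 = 4262 - 731/36 = 152701/36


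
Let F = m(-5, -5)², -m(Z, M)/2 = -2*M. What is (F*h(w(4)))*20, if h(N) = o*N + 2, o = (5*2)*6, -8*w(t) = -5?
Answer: 316000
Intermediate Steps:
w(t) = 5/8 (w(t) = -⅛*(-5) = 5/8)
o = 60 (o = 10*6 = 60)
m(Z, M) = 4*M (m(Z, M) = -(-4)*M = 4*M)
h(N) = 2 + 60*N (h(N) = 60*N + 2 = 2 + 60*N)
F = 400 (F = (4*(-5))² = (-20)² = 400)
(F*h(w(4)))*20 = (400*(2 + 60*(5/8)))*20 = (400*(2 + 75/2))*20 = (400*(79/2))*20 = 15800*20 = 316000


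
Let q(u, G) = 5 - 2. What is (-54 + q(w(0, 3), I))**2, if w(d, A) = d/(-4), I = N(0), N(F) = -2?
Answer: 2601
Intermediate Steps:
I = -2
w(d, A) = -d/4 (w(d, A) = d*(-1/4) = -d/4)
q(u, G) = 3
(-54 + q(w(0, 3), I))**2 = (-54 + 3)**2 = (-51)**2 = 2601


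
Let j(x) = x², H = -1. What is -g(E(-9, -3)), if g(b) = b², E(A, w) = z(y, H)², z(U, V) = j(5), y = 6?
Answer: -390625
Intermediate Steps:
z(U, V) = 25 (z(U, V) = 5² = 25)
E(A, w) = 625 (E(A, w) = 25² = 625)
-g(E(-9, -3)) = -1*625² = -1*390625 = -390625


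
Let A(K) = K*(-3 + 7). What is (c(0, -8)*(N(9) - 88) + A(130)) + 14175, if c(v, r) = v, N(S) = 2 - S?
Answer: 14695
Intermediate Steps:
A(K) = 4*K (A(K) = K*4 = 4*K)
(c(0, -8)*(N(9) - 88) + A(130)) + 14175 = (0*((2 - 1*9) - 88) + 4*130) + 14175 = (0*((2 - 9) - 88) + 520) + 14175 = (0*(-7 - 88) + 520) + 14175 = (0*(-95) + 520) + 14175 = (0 + 520) + 14175 = 520 + 14175 = 14695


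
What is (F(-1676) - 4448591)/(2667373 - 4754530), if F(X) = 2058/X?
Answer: 3727920287/1749037566 ≈ 2.1314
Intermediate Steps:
(F(-1676) - 4448591)/(2667373 - 4754530) = (2058/(-1676) - 4448591)/(2667373 - 4754530) = (2058*(-1/1676) - 4448591)/(-2087157) = (-1029/838 - 4448591)*(-1/2087157) = -3727920287/838*(-1/2087157) = 3727920287/1749037566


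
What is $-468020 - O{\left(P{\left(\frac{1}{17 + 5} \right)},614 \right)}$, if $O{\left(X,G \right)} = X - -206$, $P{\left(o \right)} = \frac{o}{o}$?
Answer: $-468227$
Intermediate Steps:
$P{\left(o \right)} = 1$
$O{\left(X,G \right)} = 206 + X$ ($O{\left(X,G \right)} = X + 206 = 206 + X$)
$-468020 - O{\left(P{\left(\frac{1}{17 + 5} \right)},614 \right)} = -468020 - \left(206 + 1\right) = -468020 - 207 = -468227$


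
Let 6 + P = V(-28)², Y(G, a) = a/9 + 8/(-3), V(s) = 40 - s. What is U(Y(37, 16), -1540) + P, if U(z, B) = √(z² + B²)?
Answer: 4618 + 4*√12006229/9 ≈ 6158.0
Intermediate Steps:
Y(G, a) = -8/3 + a/9 (Y(G, a) = a*(⅑) + 8*(-⅓) = a/9 - 8/3 = -8/3 + a/9)
U(z, B) = √(B² + z²)
P = 4618 (P = -6 + (40 - 1*(-28))² = -6 + (40 + 28)² = -6 + 68² = -6 + 4624 = 4618)
U(Y(37, 16), -1540) + P = √((-1540)² + (-8/3 + (⅑)*16)²) + 4618 = √(2371600 + (-8/3 + 16/9)²) + 4618 = √(2371600 + (-8/9)²) + 4618 = √(2371600 + 64/81) + 4618 = √(192099664/81) + 4618 = 4*√12006229/9 + 4618 = 4618 + 4*√12006229/9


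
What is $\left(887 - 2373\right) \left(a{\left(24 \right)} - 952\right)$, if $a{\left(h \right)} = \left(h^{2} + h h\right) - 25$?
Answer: $-260050$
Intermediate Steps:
$a{\left(h \right)} = -25 + 2 h^{2}$ ($a{\left(h \right)} = \left(h^{2} + h^{2}\right) - 25 = 2 h^{2} - 25 = -25 + 2 h^{2}$)
$\left(887 - 2373\right) \left(a{\left(24 \right)} - 952\right) = \left(887 - 2373\right) \left(\left(-25 + 2 \cdot 24^{2}\right) - 952\right) = - 1486 \left(\left(-25 + 2 \cdot 576\right) - 952\right) = - 1486 \left(\left(-25 + 1152\right) - 952\right) = - 1486 \left(1127 - 952\right) = \left(-1486\right) 175 = -260050$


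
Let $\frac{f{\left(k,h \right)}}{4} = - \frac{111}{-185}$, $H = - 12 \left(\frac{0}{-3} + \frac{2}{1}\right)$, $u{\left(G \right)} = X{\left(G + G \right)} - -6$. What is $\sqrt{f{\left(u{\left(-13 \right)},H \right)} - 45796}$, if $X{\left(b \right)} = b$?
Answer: $\frac{2 i \sqrt{286210}}{5} \approx 213.99 i$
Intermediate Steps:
$u{\left(G \right)} = 6 + 2 G$ ($u{\left(G \right)} = \left(G + G\right) - -6 = 2 G + 6 = 6 + 2 G$)
$H = -24$ ($H = - 12 \left(0 \left(- \frac{1}{3}\right) + 2 \cdot 1\right) = - 12 \left(0 + 2\right) = \left(-12\right) 2 = -24$)
$f{\left(k,h \right)} = \frac{12}{5}$ ($f{\left(k,h \right)} = 4 \left(- \frac{111}{-185}\right) = 4 \left(\left(-111\right) \left(- \frac{1}{185}\right)\right) = 4 \cdot \frac{3}{5} = \frac{12}{5}$)
$\sqrt{f{\left(u{\left(-13 \right)},H \right)} - 45796} = \sqrt{\frac{12}{5} - 45796} = \sqrt{- \frac{228968}{5}} = \frac{2 i \sqrt{286210}}{5}$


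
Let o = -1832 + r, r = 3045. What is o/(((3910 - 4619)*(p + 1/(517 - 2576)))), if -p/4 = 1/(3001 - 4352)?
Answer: -3374213017/4881465 ≈ -691.23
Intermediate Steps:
p = 4/1351 (p = -4/(3001 - 4352) = -4/(-1351) = -4*(-1/1351) = 4/1351 ≈ 0.0029608)
o = 1213 (o = -1832 + 3045 = 1213)
o/(((3910 - 4619)*(p + 1/(517 - 2576)))) = 1213/(((3910 - 4619)*(4/1351 + 1/(517 - 2576)))) = 1213/((-709*(4/1351 + 1/(-2059)))) = 1213/((-709*(4/1351 - 1/2059))) = 1213/((-709*6885/2781709)) = 1213/(-4881465/2781709) = 1213*(-2781709/4881465) = -3374213017/4881465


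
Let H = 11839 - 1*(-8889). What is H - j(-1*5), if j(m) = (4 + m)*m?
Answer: 20723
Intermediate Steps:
j(m) = m*(4 + m)
H = 20728 (H = 11839 + 8889 = 20728)
H - j(-1*5) = 20728 - (-1*5)*(4 - 1*5) = 20728 - (-5)*(4 - 5) = 20728 - (-5)*(-1) = 20728 - 1*5 = 20728 - 5 = 20723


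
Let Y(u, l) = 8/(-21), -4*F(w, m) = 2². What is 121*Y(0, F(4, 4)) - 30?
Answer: -1598/21 ≈ -76.095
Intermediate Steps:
F(w, m) = -1 (F(w, m) = -¼*2² = -¼*4 = -1)
Y(u, l) = -8/21 (Y(u, l) = 8*(-1/21) = -8/21)
121*Y(0, F(4, 4)) - 30 = 121*(-8/21) - 30 = -968/21 - 30 = -1598/21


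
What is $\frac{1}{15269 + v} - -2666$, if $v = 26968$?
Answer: $\frac{112603843}{42237} \approx 2666.0$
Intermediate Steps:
$\frac{1}{15269 + v} - -2666 = \frac{1}{15269 + 26968} - -2666 = \frac{1}{42237} + 2666 = \frac{112603843}{42237}$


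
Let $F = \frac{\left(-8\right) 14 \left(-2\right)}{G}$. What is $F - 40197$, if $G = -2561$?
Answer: $- \frac{102944741}{2561} \approx -40197.0$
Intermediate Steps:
$F = - \frac{224}{2561}$ ($F = \frac{\left(-8\right) 14 \left(-2\right)}{-2561} = \left(-112\right) \left(-2\right) \left(- \frac{1}{2561}\right) = 224 \left(- \frac{1}{2561}\right) = - \frac{224}{2561} \approx -0.087466$)
$F - 40197 = - \frac{224}{2561} - 40197 = - \frac{102944741}{2561}$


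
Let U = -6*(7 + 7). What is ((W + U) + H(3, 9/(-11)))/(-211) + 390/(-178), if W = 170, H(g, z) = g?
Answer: -49066/18779 ≈ -2.6128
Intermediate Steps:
U = -84 (U = -6*14 = -84)
((W + U) + H(3, 9/(-11)))/(-211) + 390/(-178) = ((170 - 84) + 3)/(-211) + 390/(-178) = (86 + 3)*(-1/211) + 390*(-1/178) = 89*(-1/211) - 195/89 = -89/211 - 195/89 = -49066/18779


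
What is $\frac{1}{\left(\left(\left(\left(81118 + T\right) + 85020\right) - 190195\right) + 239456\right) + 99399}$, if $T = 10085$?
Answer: $\frac{1}{324883} \approx 3.078 \cdot 10^{-6}$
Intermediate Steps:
$\frac{1}{\left(\left(\left(\left(81118 + T\right) + 85020\right) - 190195\right) + 239456\right) + 99399} = \frac{1}{\left(\left(\left(\left(81118 + 10085\right) + 85020\right) - 190195\right) + 239456\right) + 99399} = \frac{1}{\left(\left(\left(91203 + 85020\right) - 190195\right) + 239456\right) + 99399} = \frac{1}{\left(\left(176223 - 190195\right) + 239456\right) + 99399} = \frac{1}{\left(-13972 + 239456\right) + 99399} = \frac{1}{225484 + 99399} = \frac{1}{324883}$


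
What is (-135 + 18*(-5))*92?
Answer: -20700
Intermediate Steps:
(-135 + 18*(-5))*92 = (-135 - 90)*92 = -225*92 = -20700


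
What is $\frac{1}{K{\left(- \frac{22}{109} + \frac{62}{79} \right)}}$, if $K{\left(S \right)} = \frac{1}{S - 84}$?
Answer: $- \frac{718304}{8611} \approx -83.417$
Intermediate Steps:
$K{\left(S \right)} = \frac{1}{-84 + S}$ ($K{\left(S \right)} = \frac{1}{S - 84} = \frac{1}{-84 + S}$)
$\frac{1}{K{\left(- \frac{22}{109} + \frac{62}{79} \right)}} = \frac{1}{\frac{1}{-84 + \left(- \frac{22}{109} + \frac{62}{79}\right)}} = \frac{1}{\frac{1}{-84 + \frac{5020}{8611}}} = \frac{1}{\frac{1}{- \frac{718304}{8611}}} = \frac{1}{- \frac{8611}{718304}} = - \frac{718304}{8611}$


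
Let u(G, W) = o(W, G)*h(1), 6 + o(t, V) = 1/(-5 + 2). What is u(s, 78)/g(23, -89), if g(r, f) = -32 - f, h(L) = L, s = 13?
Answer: -⅑ ≈ -0.11111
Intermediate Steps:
o(t, V) = -19/3 (o(t, V) = -6 + 1/(-5 + 2) = -6 + 1/(-3) = -6 - ⅓ = -19/3)
u(G, W) = -19/3 (u(G, W) = -19/3*1 = -19/3)
u(s, 78)/g(23, -89) = -19/(3*(-32 - 1*(-89))) = -19/(3*(-32 + 89)) = -19/3/57 = -19/3*1/57 = -⅑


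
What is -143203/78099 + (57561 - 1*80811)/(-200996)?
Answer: -13483714219/7848793302 ≈ -1.7179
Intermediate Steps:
-143203/78099 + (57561 - 1*80811)/(-200996) = -143203*1/78099 + (57561 - 80811)*(-1/200996) = -143203/78099 - 23250*(-1/200996) = -143203/78099 + 11625/100498 = -13483714219/7848793302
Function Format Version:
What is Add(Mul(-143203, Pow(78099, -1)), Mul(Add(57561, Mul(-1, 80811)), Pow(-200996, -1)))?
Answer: Rational(-13483714219, 7848793302) ≈ -1.7179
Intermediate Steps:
Add(Mul(-143203, Pow(78099, -1)), Mul(Add(57561, Mul(-1, 80811)), Pow(-200996, -1))) = Add(Mul(-143203, Rational(1, 78099)), Mul(Add(57561, -80811), Rational(-1, 200996))) = Add(Rational(-143203, 78099), Mul(-23250, Rational(-1, 200996))) = Add(Rational(-143203, 78099), Rational(11625, 100498)) = Rational(-13483714219, 7848793302)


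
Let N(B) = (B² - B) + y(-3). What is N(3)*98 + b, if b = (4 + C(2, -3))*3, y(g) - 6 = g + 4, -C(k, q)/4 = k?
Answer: 1262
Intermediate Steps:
C(k, q) = -4*k
y(g) = 10 + g (y(g) = 6 + (g + 4) = 6 + (4 + g) = 10 + g)
N(B) = 7 + B² - B (N(B) = (B² - B) + (10 - 3) = (B² - B) + 7 = 7 + B² - B)
b = -12 (b = (4 - 4*2)*3 = (4 - 8)*3 = -4*3 = -12)
N(3)*98 + b = (7 + 3² - 1*3)*98 - 12 = (7 + 9 - 3)*98 - 12 = 13*98 - 12 = 1274 - 12 = 1262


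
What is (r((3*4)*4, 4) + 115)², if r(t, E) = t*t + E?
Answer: 5870929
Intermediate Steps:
r(t, E) = E + t² (r(t, E) = t² + E = E + t²)
(r((3*4)*4, 4) + 115)² = ((4 + ((3*4)*4)²) + 115)² = ((4 + (12*4)²) + 115)² = ((4 + 48²) + 115)² = ((4 + 2304) + 115)² = (2308 + 115)² = 2423² = 5870929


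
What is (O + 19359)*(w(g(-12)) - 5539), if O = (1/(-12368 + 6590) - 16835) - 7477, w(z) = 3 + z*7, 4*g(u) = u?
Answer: 159032643295/5778 ≈ 2.7524e+7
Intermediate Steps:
g(u) = u/4
w(z) = 3 + 7*z
O = -140474737/5778 (O = (1/(-5778) - 16835) - 7477 = (-1/5778 - 16835) - 7477 = -97272631/5778 - 7477 = -140474737/5778 ≈ -24312.)
(O + 19359)*(w(g(-12)) - 5539) = (-140474737/5778 + 19359)*((3 + 7*((¼)*(-12))) - 5539) = -28618435*((3 + 7*(-3)) - 5539)/5778 = -28618435*((3 - 21) - 5539)/5778 = -28618435*(-18 - 5539)/5778 = -28618435/5778*(-5557) = 159032643295/5778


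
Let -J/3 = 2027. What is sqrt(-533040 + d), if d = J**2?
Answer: sqrt(36445521) ≈ 6037.0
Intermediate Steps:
J = -6081 (J = -3*2027 = -6081)
d = 36978561 (d = (-6081)**2 = 36978561)
sqrt(-533040 + d) = sqrt(-533040 + 36978561) = sqrt(36445521)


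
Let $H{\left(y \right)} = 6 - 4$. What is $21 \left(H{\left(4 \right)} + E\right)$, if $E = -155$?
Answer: $-3213$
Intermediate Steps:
$H{\left(y \right)} = 2$ ($H{\left(y \right)} = 6 - 4 = 2$)
$21 \left(H{\left(4 \right)} + E\right) = 21 \left(2 - 155\right) = 21 \left(-153\right) = -3213$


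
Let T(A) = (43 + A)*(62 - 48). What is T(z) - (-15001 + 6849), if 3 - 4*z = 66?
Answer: 17067/2 ≈ 8533.5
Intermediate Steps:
z = -63/4 (z = 3/4 - 1/4*66 = 3/4 - 33/2 = -63/4 ≈ -15.750)
T(A) = 602 + 14*A (T(A) = (43 + A)*14 = 602 + 14*A)
T(z) - (-15001 + 6849) = (602 + 14*(-63/4)) - (-15001 + 6849) = (602 - 441/2) - 1*(-8152) = 763/2 + 8152 = 17067/2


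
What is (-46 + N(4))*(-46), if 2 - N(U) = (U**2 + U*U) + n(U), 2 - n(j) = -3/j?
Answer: 7245/2 ≈ 3622.5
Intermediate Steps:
n(j) = 2 + 3/j (n(j) = 2 - (-3)/j = 2 + 3/j)
N(U) = -3/U - 2*U**2 (N(U) = 2 - ((U**2 + U*U) + (2 + 3/U)) = 2 - ((U**2 + U**2) + (2 + 3/U)) = 2 - (2*U**2 + (2 + 3/U)) = 2 - (2 + 2*U**2 + 3/U) = 2 + (-2 - 3/U - 2*U**2) = -3/U - 2*U**2)
(-46 + N(4))*(-46) = (-46 + (-3 - 2*4**3)/4)*(-46) = (-46 + (-3 - 2*64)/4)*(-46) = (-46 + (-3 - 128)/4)*(-46) = (-46 + (1/4)*(-131))*(-46) = (-46 - 131/4)*(-46) = -315/4*(-46) = 7245/2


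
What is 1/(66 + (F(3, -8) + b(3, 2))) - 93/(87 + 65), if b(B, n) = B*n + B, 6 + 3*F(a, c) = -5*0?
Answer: -6637/11096 ≈ -0.59814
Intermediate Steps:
F(a, c) = -2 (F(a, c) = -2 + (-5*0)/3 = -2 + (1/3)*0 = -2 + 0 = -2)
b(B, n) = B + B*n
1/(66 + (F(3, -8) + b(3, 2))) - 93/(87 + 65) = 1/(66 + (-2 + 3*(1 + 2))) - 93/(87 + 65) = 1/(66 + (-2 + 3*3)) - 93/152 = 1/(66 + (-2 + 9)) - 93*1/152 = 1/(66 + 7) - 93/152 = 1/73 - 93/152 = -6637/11096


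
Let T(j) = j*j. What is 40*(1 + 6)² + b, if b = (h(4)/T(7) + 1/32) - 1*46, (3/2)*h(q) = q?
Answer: 9003859/4704 ≈ 1914.1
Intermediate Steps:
h(q) = 2*q/3
T(j) = j²
b = -215981/4704 (b = (((⅔)*4)/(7²) + 1/32) - 1*46 = ((8/3)/49 + 1*(1/32)) - 46 = ((8/3)*(1/49) + 1/32) - 46 = (8/147 + 1/32) - 46 = 403/4704 - 46 = -215981/4704 ≈ -45.914)
40*(1 + 6)² + b = 40*(1 + 6)² - 215981/4704 = 40*7² - 215981/4704 = 40*49 - 215981/4704 = 1960 - 215981/4704 = 9003859/4704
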